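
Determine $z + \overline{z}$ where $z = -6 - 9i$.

z + conjugate(z) = (a + bi) + (a - bi) = 2a
= 2 * (-6) = -12


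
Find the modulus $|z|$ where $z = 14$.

|z| = sqrt(a^2 + b^2) = sqrt(14^2 + 0^2) = sqrt(196) = 14


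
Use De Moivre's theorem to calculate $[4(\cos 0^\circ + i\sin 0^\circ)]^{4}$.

By De Moivre: z^n = r^n(cos(nθ) + i sin(nθ))
= 4^4(cos(4*0°) + i sin(4*0°))
= 256(cos 0° + i sin 0°)
= 256


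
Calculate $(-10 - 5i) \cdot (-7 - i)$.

(a1*a2 - b1*b2) + (a1*b2 + b1*a2)i
= (70 - 5) + (10 + 35)i
= 65 + 45i


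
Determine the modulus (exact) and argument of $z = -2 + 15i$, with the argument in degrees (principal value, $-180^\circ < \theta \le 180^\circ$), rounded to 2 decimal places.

|z| = sqrt((-2)^2 + 15^2) = sqrt(229)
arg(z) = arctan(b/a) = arctan(15/-2) (quadrant-adjusted) = 97.59°


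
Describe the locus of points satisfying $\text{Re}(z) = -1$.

Re(z) = x where z = x + yi; the equation x = -1 is satisfied by all points with that x-coordinate
Locus: Vertical line x = -1


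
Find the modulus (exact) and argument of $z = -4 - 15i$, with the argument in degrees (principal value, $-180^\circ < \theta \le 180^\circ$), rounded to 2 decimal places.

|z| = sqrt((-4)^2 + (-15)^2) = sqrt(241)
arg(z) = arctan(b/a) = arctan(-15/-4) (quadrant-adjusted) = -104.93°


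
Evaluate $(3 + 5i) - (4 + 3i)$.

(3 - 4) + (5 - 3)i = -1 + 2i


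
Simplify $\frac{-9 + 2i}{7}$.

Divisor is real, so divide each part by 7:
= -9/7 + (2/7)i


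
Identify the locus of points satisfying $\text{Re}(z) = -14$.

Re(z) = x where z = x + yi; the equation x = -14 is satisfied by all points with that x-coordinate
Locus: Vertical line x = -14


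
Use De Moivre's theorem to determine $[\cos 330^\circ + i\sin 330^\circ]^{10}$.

By De Moivre: z^n = r^n(cos(nθ) + i sin(nθ))
= 1^10(cos(10*330°) + i sin(10*330°))
= 1(cos 60° + i sin 60°)
= 1/2 + (sqrt(3)/2)i


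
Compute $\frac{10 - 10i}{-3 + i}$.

Multiply numerator and denominator by conjugate (-3 - i):
= (10 - 10i)(-3 - i) / ((-3)^2 + 1^2)
= (-40 + 20i) / 10
= -4 + 2i


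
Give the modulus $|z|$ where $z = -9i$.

|z| = sqrt(a^2 + b^2) = sqrt(0^2 + (-9)^2) = sqrt(81) = 9


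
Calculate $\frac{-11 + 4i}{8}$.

Divisor is real, so divide each part by 8:
= -11/8 + (1/2)i


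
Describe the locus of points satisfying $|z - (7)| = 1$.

|z - z0| = r describes a circle centered at z0 with radius r
Here z0 = 7 and r = 1
Locus: Circle centered at (7, 0) with radius 1


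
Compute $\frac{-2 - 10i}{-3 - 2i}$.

Multiply numerator and denominator by conjugate (-3 + 2i):
= (-2 - 10i)(-3 + 2i) / ((-3)^2 + (-2)^2)
= (26 + 26i) / 13
= 2 + 2i


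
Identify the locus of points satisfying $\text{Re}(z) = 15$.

Re(z) = x where z = x + yi; the equation x = 15 is satisfied by all points with that x-coordinate
Locus: Vertical line x = 15


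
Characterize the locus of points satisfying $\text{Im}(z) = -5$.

Im(z) = y where z = x + yi; the equation y = -5 is satisfied by all points with that y-coordinate
Locus: Horizontal line y = -5


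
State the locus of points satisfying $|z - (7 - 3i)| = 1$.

|z - z0| = r describes a circle centered at z0 with radius r
Here z0 = 7 - 3i and r = 1
Locus: Circle centered at (7, -3) with radius 1


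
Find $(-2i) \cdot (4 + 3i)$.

(a1*a2 - b1*b2) + (a1*b2 + b1*a2)i
= (0 - (-6)) + (0 + (-8))i
= 6 - 8i


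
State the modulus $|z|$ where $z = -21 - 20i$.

|z| = sqrt(a^2 + b^2) = sqrt((-21)^2 + (-20)^2) = sqrt(841) = 29


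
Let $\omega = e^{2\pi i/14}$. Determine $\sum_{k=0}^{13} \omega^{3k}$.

Let ζ = ω^3 = e^(2πi·3/14). Since 14 ∤ 3, ζ ≠ 1.
Sum = Σ_{k=0}^{13} ζ^k = (ζ^14 - 1)/(ζ - 1) = (ω^{3·14} - 1)/(ζ - 1) = (1 - 1)/(ζ - 1) = 0


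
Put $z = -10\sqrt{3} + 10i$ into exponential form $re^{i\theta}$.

r = |z| = sqrt((-10*sqrt(3))^2 + (10)^2) = sqrt(300 + 100) = sqrt(400) = 20
θ = arctan(b/a) = arctan(10/-17.3205) (quadrant-adjusted) = 150° = 5π/6
z = 20e^(i*5π/6)


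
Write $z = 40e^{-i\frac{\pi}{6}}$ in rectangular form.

a = r cos θ = 40 * sqrt(3)/2 = 20*sqrt(3)
b = r sin θ = 40 * -1/2 = -20
z = 20*sqrt(3) - 20i


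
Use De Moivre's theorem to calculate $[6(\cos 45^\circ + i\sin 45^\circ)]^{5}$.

By De Moivre: z^n = r^n(cos(nθ) + i sin(nθ))
= 6^5(cos(5*45°) + i sin(5*45°))
= 7776(cos 225° + i sin 225°)
= -3888*sqrt(2) - 3888*sqrt(2)i


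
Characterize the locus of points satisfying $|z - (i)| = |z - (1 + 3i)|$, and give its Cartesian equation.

|z - z1| = |z - z2| means z is equidistant from z1 and z2,
i.e. the perpendicular bisector of the segment from (0, 1) to (1, 3) (midpoint (1/2, 2)).
With z = x + yi, square both sides:
(x - 0)^2 + (y - 1)^2 = (x - 1)^2 + (y - 3)^2
The x^2 and y^2 terms cancel: 2x + 4y = 10 - 1 = 9
Simplify: 2x + 4y = 9
Locus: Perpendicular bisector of the segment from (0, 1) to (1, 3): the line 2x + 4y = 9


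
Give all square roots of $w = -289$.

|w| = 289, arg(w) = 180°
Root modulus = 289^(1/2) = 17
Root arguments: θ_k = (180° + 360°k)/2 for k = 0, 1, ..., 1
Roots: 17i, -17i


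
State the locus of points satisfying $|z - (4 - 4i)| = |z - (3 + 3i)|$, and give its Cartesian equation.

|z - z1| = |z - z2| means z is equidistant from z1 and z2,
i.e. the perpendicular bisector of the segment from (4, -4) to (3, 3) (midpoint (7/2, -1/2)).
With z = x + yi, square both sides:
(x - 4)^2 + (y - (-4))^2 = (x - 3)^2 + (y - 3)^2
The x^2 and y^2 terms cancel: -2x + 14y = 18 - 32 = -14
Simplify: x - 7y = 7
Locus: Perpendicular bisector of the segment from (4, -4) to (3, 3): the line x - 7y = 7


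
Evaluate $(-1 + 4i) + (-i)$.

(-1 + 0) + (4 + (-1))i = -1 + 3i


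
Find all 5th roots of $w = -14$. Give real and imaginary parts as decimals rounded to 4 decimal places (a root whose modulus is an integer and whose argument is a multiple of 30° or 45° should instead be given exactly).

|w| = 14, arg(w) = 180°
Root modulus = 14^(1/5) ≈ 1.695218
Root arguments: θ_k = (180° + 360°k)/5 for k = 0, 1, ..., 4
Compute each root as (root modulus)(cos θ_k + i sin θ_k) using full-precision intermediates, then round to 4 decimal places.
Roots: 1.3715 + 0.9964i, -0.5239 + 1.6122i, -1.6952, -0.5239 - 1.6122i, 1.3715 - 0.9964i


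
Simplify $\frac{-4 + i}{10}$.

Divisor is real, so divide each part by 10:
= -2/5 + (1/10)i


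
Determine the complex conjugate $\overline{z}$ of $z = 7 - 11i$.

If z = a + bi, then conjugate(z) = a - bi
conjugate(7 - 11i) = 7 + 11i


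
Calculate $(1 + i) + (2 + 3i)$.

(1 + 2) + (1 + 3)i = 3 + 4i


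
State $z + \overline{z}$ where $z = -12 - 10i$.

z + conjugate(z) = (a + bi) + (a - bi) = 2a
= 2 * (-12) = -24


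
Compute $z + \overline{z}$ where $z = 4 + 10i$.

z + conjugate(z) = (a + bi) + (a - bi) = 2a
= 2 * 4 = 8


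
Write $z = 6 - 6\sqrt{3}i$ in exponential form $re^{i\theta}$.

r = |z| = sqrt((6)^2 + (-6*sqrt(3))^2) = sqrt(36 + 108) = sqrt(144) = 12
θ = arctan(b/a) = arctan(-10.3923/6) (quadrant-adjusted) = -60° = -π/3
z = 12e^(-i*π/3)


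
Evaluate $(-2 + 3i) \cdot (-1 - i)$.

(a1*a2 - b1*b2) + (a1*b2 + b1*a2)i
= (2 - (-3)) + (2 + (-3))i
= 5 - i


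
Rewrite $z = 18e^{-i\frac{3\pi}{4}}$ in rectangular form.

a = r cos θ = 18 * -sqrt(2)/2 = -9*sqrt(2)
b = r sin θ = 18 * -sqrt(2)/2 = -9*sqrt(2)
z = -9*sqrt(2) - 9*sqrt(2)i


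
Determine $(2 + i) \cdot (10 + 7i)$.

(a1*a2 - b1*b2) + (a1*b2 + b1*a2)i
= (20 - 7) + (14 + 10)i
= 13 + 24i


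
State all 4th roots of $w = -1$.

|w| = 1, arg(w) = 180°
Root modulus = 1^(1/4) = 1
Root arguments: θ_k = (180° + 360°k)/4 for k = 0, 1, ..., 3
Roots: sqrt(2)/2 + (sqrt(2)/2)i, -sqrt(2)/2 + (sqrt(2)/2)i, -sqrt(2)/2 - (sqrt(2)/2)i, sqrt(2)/2 - (sqrt(2)/2)i


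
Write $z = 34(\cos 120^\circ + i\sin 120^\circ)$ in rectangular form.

a = r cos θ = 34 * -1/2 = -17
b = r sin θ = 34 * sqrt(3)/2 = 17*sqrt(3)
z = -17 + 17*sqrt(3)i


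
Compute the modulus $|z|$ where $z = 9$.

|z| = sqrt(a^2 + b^2) = sqrt(9^2 + 0^2) = sqrt(81) = 9


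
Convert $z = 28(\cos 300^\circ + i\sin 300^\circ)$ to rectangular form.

a = r cos θ = 28 * 1/2 = 14
b = r sin θ = 28 * -sqrt(3)/2 = -14*sqrt(3)
z = 14 - 14*sqrt(3)i


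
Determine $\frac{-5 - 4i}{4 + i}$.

Multiply numerator and denominator by conjugate (4 - i):
= (-5 - 4i)(4 - i) / (4^2 + 1^2)
= (-24 - 11i) / 17
= -24/17 - (11/17)i


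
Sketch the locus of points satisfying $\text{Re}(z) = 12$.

Re(z) = x where z = x + yi; the equation x = 12 is satisfied by all points with that x-coordinate
Locus: Vertical line x = 12


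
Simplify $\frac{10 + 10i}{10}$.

Divisor is real, so divide each part by 10:
= 1 + i


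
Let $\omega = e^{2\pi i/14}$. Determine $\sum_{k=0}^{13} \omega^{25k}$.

Let ζ = ω^25 = e^(2πi·25/14). Since 14 ∤ 25, ζ ≠ 1.
Sum = Σ_{k=0}^{13} ζ^k = (ζ^14 - 1)/(ζ - 1) = (ω^{25·14} - 1)/(ζ - 1) = (1 - 1)/(ζ - 1) = 0


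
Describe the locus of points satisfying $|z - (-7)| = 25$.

|z - z0| = r describes a circle centered at z0 with radius r
Here z0 = -7 and r = 25
Locus: Circle centered at (-7, 0) with radius 25


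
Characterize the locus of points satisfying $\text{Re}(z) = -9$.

Re(z) = x where z = x + yi; the equation x = -9 is satisfied by all points with that x-coordinate
Locus: Vertical line x = -9


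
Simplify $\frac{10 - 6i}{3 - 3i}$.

Multiply numerator and denominator by conjugate (3 + 3i):
= (10 - 6i)(3 + 3i) / (3^2 + (-3)^2)
= (48 + 12i) / 18
Divide through by 6: (8 + 2i) / 3
= 8/3 + (2/3)i


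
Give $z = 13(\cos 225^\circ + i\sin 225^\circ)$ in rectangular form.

a = r cos θ = 13 * -sqrt(2)/2 = -13*sqrt(2)/2
b = r sin θ = 13 * -sqrt(2)/2 = -13*sqrt(2)/2
z = -13*sqrt(2)/2 - (13*sqrt(2)/2)i


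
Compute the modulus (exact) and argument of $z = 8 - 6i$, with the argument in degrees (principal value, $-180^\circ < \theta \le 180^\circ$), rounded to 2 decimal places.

|z| = sqrt(8^2 + (-6)^2) = 10
arg(z) = arctan(b/a) = arctan(-6/8) (quadrant-adjusted) = -36.87°


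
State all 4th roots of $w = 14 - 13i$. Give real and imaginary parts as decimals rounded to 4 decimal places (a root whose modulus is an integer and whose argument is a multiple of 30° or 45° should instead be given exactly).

|w| = sqrt(365) ≈ 19.104973, arg(w) ≈ 317.121096°
Root modulus = sqrt(365)^(1/4) ≈ 2.090675
Root arguments: θ_k = (arg(w) + 360°k)/4 for k = 0, 1, ..., 3
Compute each root as (root modulus)(cos θ_k + i sin θ_k) using full-precision intermediates, then round to 4 decimal places.
Roots: 0.3889 + 2.0542i, -2.0542 + 0.3889i, -0.3889 - 2.0542i, 2.0542 - 0.3889i


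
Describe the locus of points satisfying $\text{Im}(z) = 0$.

Im(z) = y where z = x + yi; the equation y = 0 is satisfied by all points with that y-coordinate
Locus: Horizontal line y = 0


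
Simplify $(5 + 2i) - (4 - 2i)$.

(5 - 4) + (2 - (-2))i = 1 + 4i


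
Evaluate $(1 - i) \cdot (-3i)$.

(a1*a2 - b1*b2) + (a1*b2 + b1*a2)i
= (0 - 3) + (-3 + 0)i
= -3 - 3i


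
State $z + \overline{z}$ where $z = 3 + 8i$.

z + conjugate(z) = (a + bi) + (a - bi) = 2a
= 2 * 3 = 6


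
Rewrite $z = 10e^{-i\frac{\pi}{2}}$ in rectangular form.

a = r cos θ = 10 * 0 = 0
b = r sin θ = 10 * -1 = -10
z = -10i


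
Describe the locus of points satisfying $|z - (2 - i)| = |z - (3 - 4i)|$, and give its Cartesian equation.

|z - z1| = |z - z2| means z is equidistant from z1 and z2,
i.e. the perpendicular bisector of the segment from (2, -1) to (3, -4) (midpoint (5/2, -5/2)).
With z = x + yi, square both sides:
(x - 2)^2 + (y - (-1))^2 = (x - 3)^2 + (y - (-4))^2
The x^2 and y^2 terms cancel: 2x + (-6)y = 25 - 5 = 20
Simplify: x - 3y = 10
Locus: Perpendicular bisector of the segment from (2, -1) to (3, -4): the line x - 3y = 10


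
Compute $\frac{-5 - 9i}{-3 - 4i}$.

Multiply numerator and denominator by conjugate (-3 + 4i):
= (-5 - 9i)(-3 + 4i) / ((-3)^2 + (-4)^2)
= (51 + 7i) / 25
= 51/25 + (7/25)i


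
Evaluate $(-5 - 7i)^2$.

(a + bi)^2 = a^2 - b^2 + 2abi
= (-5)^2 - (-7)^2 + 2*(-5)*(-7)i
= -24 + 70i


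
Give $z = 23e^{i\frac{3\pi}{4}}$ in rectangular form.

a = r cos θ = 23 * -sqrt(2)/2 = -23*sqrt(2)/2
b = r sin θ = 23 * sqrt(2)/2 = 23*sqrt(2)/2
z = -23*sqrt(2)/2 + (23*sqrt(2)/2)i


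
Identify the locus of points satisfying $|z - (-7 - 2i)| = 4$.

|z - z0| = r describes a circle centered at z0 with radius r
Here z0 = -7 - 2i and r = 4
Locus: Circle centered at (-7, -2) with radius 4


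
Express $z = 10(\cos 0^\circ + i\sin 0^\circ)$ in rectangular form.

a = r cos θ = 10 * 1 = 10
b = r sin θ = 10 * 0 = 0
z = 10


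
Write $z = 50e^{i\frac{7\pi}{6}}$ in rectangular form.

a = r cos θ = 50 * -sqrt(3)/2 = -25*sqrt(3)
b = r sin θ = 50 * -1/2 = -25
z = -25*sqrt(3) - 25i


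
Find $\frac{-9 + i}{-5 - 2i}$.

Multiply numerator and denominator by conjugate (-5 + 2i):
= (-9 + i)(-5 + 2i) / ((-5)^2 + (-2)^2)
= (43 - 23i) / 29
= 43/29 - (23/29)i


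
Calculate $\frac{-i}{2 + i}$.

Multiply numerator and denominator by conjugate (2 - i):
= (-i)(2 - i) / (2^2 + 1^2)
= (-1 - 2i) / 5
= -1/5 - (2/5)i


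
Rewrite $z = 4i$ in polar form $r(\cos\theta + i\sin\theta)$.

r = |z| = sqrt(a^2 + b^2) = sqrt((0)^2 + (4)^2) = sqrt(0 + 16) = sqrt(16) = 4
a = 0 and b > 0, so z lies on the positive imaginary axis: θ = 90°
z = 4(cos 90° + i sin 90°)


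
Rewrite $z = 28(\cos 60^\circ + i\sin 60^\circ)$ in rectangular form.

a = r cos θ = 28 * 1/2 = 14
b = r sin θ = 28 * sqrt(3)/2 = 14*sqrt(3)
z = 14 + 14*sqrt(3)i


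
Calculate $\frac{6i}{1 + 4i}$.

Multiply numerator and denominator by conjugate (1 - 4i):
= (6i)(1 - 4i) / (1^2 + 4^2)
= (24 + 6i) / 17
= 24/17 + (6/17)i


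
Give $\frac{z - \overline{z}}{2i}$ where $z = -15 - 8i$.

z - conjugate(z) = 2bi
(z - conjugate(z))/(2i) = 2bi/(2i) = b = -8


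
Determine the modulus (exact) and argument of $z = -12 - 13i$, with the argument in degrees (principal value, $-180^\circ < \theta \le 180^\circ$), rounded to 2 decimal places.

|z| = sqrt((-12)^2 + (-13)^2) = sqrt(313)
arg(z) = arctan(b/a) = arctan(-13/-12) (quadrant-adjusted) = -132.71°


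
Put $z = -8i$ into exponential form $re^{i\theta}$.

r = |z| = sqrt((0)^2 + (-8)^2) = sqrt(0 + 64) = sqrt(64) = 8
a = 0 and b < 0, so z lies on the negative imaginary axis: θ = -90° = -π/2
z = 8e^(-i*π/2)


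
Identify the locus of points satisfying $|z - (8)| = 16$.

|z - z0| = r describes a circle centered at z0 with radius r
Here z0 = 8 and r = 16
Locus: Circle centered at (8, 0) with radius 16


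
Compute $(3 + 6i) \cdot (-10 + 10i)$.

(a1*a2 - b1*b2) + (a1*b2 + b1*a2)i
= (-30 - 60) + (30 + (-60))i
= -90 - 30i


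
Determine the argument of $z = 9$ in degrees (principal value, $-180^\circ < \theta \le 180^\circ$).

b = 0 and a > 0, so z lies on the positive real axis: θ = 0°


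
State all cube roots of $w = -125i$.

|w| = 125, arg(w) = 270°
Root modulus = 125^(1/3) = 5
Root arguments: θ_k = (270° + 360°k)/3 for k = 0, 1, ..., 2
Roots: 5i, -5*sqrt(3)/2 - (5/2)i, 5*sqrt(3)/2 - (5/2)i


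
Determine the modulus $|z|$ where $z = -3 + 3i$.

|z| = sqrt(a^2 + b^2) = sqrt((-3)^2 + 3^2) = sqrt(18) = sqrt(18)


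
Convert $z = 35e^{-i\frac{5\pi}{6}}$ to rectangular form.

a = r cos θ = 35 * -sqrt(3)/2 = -35*sqrt(3)/2
b = r sin θ = 35 * -1/2 = -35/2
z = -35*sqrt(3)/2 - (35/2)i


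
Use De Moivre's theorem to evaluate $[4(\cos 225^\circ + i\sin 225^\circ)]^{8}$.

By De Moivre: z^n = r^n(cos(nθ) + i sin(nθ))
= 4^8(cos(8*225°) + i sin(8*225°))
= 65536(cos 0° + i sin 0°)
= 65536


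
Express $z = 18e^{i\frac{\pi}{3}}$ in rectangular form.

a = r cos θ = 18 * 1/2 = 9
b = r sin θ = 18 * sqrt(3)/2 = 9*sqrt(3)
z = 9 + 9*sqrt(3)i


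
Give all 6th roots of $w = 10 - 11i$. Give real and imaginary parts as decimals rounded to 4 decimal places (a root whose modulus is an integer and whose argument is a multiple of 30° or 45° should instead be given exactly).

|w| = sqrt(221) ≈ 14.866069, arg(w) ≈ 312.273689°
Root modulus = sqrt(221)^(1/6) ≈ 1.568072
Root arguments: θ_k = (arg(w) + 360°k)/6 for k = 0, 1, ..., 5
Compute each root as (root modulus)(cos θ_k + i sin θ_k) using full-precision intermediates, then round to 4 decimal places.
Roots: 0.9644 + 1.2364i, -0.5886 + 1.4534i, -1.5530 + 0.2170i, -0.9644 - 1.2364i, 0.5886 - 1.4534i, 1.5530 - 0.2170i


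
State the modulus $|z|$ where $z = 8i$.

|z| = sqrt(a^2 + b^2) = sqrt(0^2 + 8^2) = sqrt(64) = 8


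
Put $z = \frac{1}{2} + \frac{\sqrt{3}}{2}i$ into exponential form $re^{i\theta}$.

r = |z| = sqrt((1/2)^2 + (sqrt(3)/2)^2) = sqrt(1/4 + 3/4) = sqrt(1) = 1
θ = arctan(b/a) = arctan(0.866/0.5) (quadrant-adjusted) = 60° = π/3
z = 1e^(i*π/3)


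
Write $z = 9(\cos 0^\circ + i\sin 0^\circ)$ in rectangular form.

a = r cos θ = 9 * 1 = 9
b = r sin θ = 9 * 0 = 0
z = 9


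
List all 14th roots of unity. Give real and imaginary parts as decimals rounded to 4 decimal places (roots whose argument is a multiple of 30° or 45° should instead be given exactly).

ω_k = e^(2πik/14) = cos(2πk/14) + i sin(2πk/14) for k = 0, 1, ..., 13
Roots: 1, 0.9010 + 0.4339i, 0.6235 + 0.7818i, 0.2225 + 0.9749i, -0.2225 + 0.9749i, -0.6235 + 0.7818i, -0.9010 + 0.4339i, -1, -0.9010 - 0.4339i, -0.6235 - 0.7818i, -0.2225 - 0.9749i, 0.2225 - 0.9749i, 0.6235 - 0.7818i, 0.9010 - 0.4339i


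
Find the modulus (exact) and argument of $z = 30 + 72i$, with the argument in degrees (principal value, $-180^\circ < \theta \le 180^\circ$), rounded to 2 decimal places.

|z| = sqrt(30^2 + 72^2) = 78
arg(z) = arctan(b/a) = arctan(72/30) (quadrant-adjusted) = 67.38°


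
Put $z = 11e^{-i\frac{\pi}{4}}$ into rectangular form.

a = r cos θ = 11 * sqrt(2)/2 = 11*sqrt(2)/2
b = r sin θ = 11 * -sqrt(2)/2 = -11*sqrt(2)/2
z = 11*sqrt(2)/2 - (11*sqrt(2)/2)i


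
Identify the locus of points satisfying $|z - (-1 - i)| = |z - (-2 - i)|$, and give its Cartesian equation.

|z - z1| = |z - z2| means z is equidistant from z1 and z2,
i.e. the perpendicular bisector of the segment from (-1, -1) to (-2, -1) (midpoint (-3/2, -1)).
With z = x + yi, square both sides:
(x - (-1))^2 + (y - (-1))^2 = (x - (-2))^2 + (y - (-1))^2
The x^2 and y^2 terms cancel: -2x + 0y = 5 - 2 = 3
Simplify: x = -3/2
Locus: Perpendicular bisector of the segment from (-1, -1) to (-2, -1): the line x = -3/2


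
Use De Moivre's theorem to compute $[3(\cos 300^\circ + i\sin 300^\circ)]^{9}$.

By De Moivre: z^n = r^n(cos(nθ) + i sin(nθ))
= 3^9(cos(9*300°) + i sin(9*300°))
= 19683(cos 180° + i sin 180°)
= -19683


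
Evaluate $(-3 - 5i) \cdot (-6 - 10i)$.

(a1*a2 - b1*b2) + (a1*b2 + b1*a2)i
= (18 - 50) + (30 + 30)i
= -32 + 60i


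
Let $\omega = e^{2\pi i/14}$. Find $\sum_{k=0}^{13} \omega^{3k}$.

Let ζ = ω^3 = e^(2πi·3/14). Since 14 ∤ 3, ζ ≠ 1.
Sum = Σ_{k=0}^{13} ζ^k = (ζ^14 - 1)/(ζ - 1) = (ω^{3·14} - 1)/(ζ - 1) = (1 - 1)/(ζ - 1) = 0


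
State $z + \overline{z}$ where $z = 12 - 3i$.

z + conjugate(z) = (a + bi) + (a - bi) = 2a
= 2 * 12 = 24


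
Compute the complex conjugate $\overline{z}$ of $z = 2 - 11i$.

If z = a + bi, then conjugate(z) = a - bi
conjugate(2 - 11i) = 2 + 11i


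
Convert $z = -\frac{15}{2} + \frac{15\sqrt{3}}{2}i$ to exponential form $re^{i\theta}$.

r = |z| = sqrt((-15/2)^2 + (15*sqrt(3)/2)^2) = sqrt(225/4 + 675/4) = sqrt(225) = 15
θ = arctan(b/a) = arctan(12.9904/-7.5) (quadrant-adjusted) = 120° = 2π/3
z = 15e^(i*2π/3)


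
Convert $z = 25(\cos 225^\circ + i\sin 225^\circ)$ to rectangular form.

a = r cos θ = 25 * -sqrt(2)/2 = -25*sqrt(2)/2
b = r sin θ = 25 * -sqrt(2)/2 = -25*sqrt(2)/2
z = -25*sqrt(2)/2 - (25*sqrt(2)/2)i


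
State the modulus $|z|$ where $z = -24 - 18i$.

|z| = sqrt(a^2 + b^2) = sqrt((-24)^2 + (-18)^2) = sqrt(900) = 30


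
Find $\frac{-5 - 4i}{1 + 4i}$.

Multiply numerator and denominator by conjugate (1 - 4i):
= (-5 - 4i)(1 - 4i) / (1^2 + 4^2)
= (-21 + 16i) / 17
= -21/17 + (16/17)i


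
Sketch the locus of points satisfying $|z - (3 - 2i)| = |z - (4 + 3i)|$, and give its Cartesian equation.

|z - z1| = |z - z2| means z is equidistant from z1 and z2,
i.e. the perpendicular bisector of the segment from (3, -2) to (4, 3) (midpoint (7/2, 1/2)).
With z = x + yi, square both sides:
(x - 3)^2 + (y - (-2))^2 = (x - 4)^2 + (y - 3)^2
The x^2 and y^2 terms cancel: 2x + 10y = 25 - 13 = 12
Simplify: x + 5y = 6
Locus: Perpendicular bisector of the segment from (3, -2) to (4, 3): the line x + 5y = 6


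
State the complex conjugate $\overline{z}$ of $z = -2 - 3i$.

If z = a + bi, then conjugate(z) = a - bi
conjugate(-2 - 3i) = -2 + 3i


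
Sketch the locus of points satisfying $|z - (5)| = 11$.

|z - z0| = r describes a circle centered at z0 with radius r
Here z0 = 5 and r = 11
Locus: Circle centered at (5, 0) with radius 11


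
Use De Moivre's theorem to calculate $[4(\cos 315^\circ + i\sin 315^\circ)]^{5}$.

By De Moivre: z^n = r^n(cos(nθ) + i sin(nθ))
= 4^5(cos(5*315°) + i sin(5*315°))
= 1024(cos 135° + i sin 135°)
= -512*sqrt(2) + 512*sqrt(2)i


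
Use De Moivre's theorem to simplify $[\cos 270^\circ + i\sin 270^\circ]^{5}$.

By De Moivre: z^n = r^n(cos(nθ) + i sin(nθ))
= 1^5(cos(5*270°) + i sin(5*270°))
= 1(cos 270° + i sin 270°)
= -i


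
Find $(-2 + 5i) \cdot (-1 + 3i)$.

(a1*a2 - b1*b2) + (a1*b2 + b1*a2)i
= (2 - 15) + (-6 + (-5))i
= -13 - 11i


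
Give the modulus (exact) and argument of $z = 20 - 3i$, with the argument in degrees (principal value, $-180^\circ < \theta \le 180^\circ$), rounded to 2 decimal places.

|z| = sqrt(20^2 + (-3)^2) = sqrt(409)
arg(z) = arctan(b/a) = arctan(-3/20) (quadrant-adjusted) = -8.53°


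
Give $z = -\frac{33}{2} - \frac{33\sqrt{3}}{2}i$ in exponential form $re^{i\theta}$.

r = |z| = sqrt((-33/2)^2 + (-33*sqrt(3)/2)^2) = sqrt(1089/4 + 3267/4) = sqrt(1089) = 33
θ = arctan(b/a) = arctan(-28.5788/-16.5) (quadrant-adjusted) = -120° = -2π/3
z = 33e^(-i*2π/3)


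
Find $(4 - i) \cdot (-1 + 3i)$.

(a1*a2 - b1*b2) + (a1*b2 + b1*a2)i
= (-4 - (-3)) + (12 + 1)i
= -1 + 13i


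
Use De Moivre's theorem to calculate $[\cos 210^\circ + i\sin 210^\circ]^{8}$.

By De Moivre: z^n = r^n(cos(nθ) + i sin(nθ))
= 1^8(cos(8*210°) + i sin(8*210°))
= 1(cos 240° + i sin 240°)
= -1/2 - (sqrt(3)/2)i


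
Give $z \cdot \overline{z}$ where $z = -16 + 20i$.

z * conjugate(z) = |z|^2 = a^2 + b^2
= (-16)^2 + 20^2 = 656


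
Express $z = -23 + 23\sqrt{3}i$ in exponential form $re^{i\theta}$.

r = |z| = sqrt((-23)^2 + (23*sqrt(3))^2) = sqrt(529 + 1587) = sqrt(2116) = 46
θ = arctan(b/a) = arctan(39.8372/-23) (quadrant-adjusted) = 120° = 2π/3
z = 46e^(i*2π/3)


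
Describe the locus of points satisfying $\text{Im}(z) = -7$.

Im(z) = y where z = x + yi; the equation y = -7 is satisfied by all points with that y-coordinate
Locus: Horizontal line y = -7


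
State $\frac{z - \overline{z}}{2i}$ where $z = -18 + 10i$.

z - conjugate(z) = 2bi
(z - conjugate(z))/(2i) = 2bi/(2i) = b = 10


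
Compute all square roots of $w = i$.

|w| = 1, arg(w) = 90°
Root modulus = 1^(1/2) = 1
Root arguments: θ_k = (90° + 360°k)/2 for k = 0, 1, ..., 1
Roots: sqrt(2)/2 + (sqrt(2)/2)i, -sqrt(2)/2 - (sqrt(2)/2)i


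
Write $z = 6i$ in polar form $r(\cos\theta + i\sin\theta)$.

r = |z| = sqrt(a^2 + b^2) = sqrt((0)^2 + (6)^2) = sqrt(0 + 36) = sqrt(36) = 6
a = 0 and b > 0, so z lies on the positive imaginary axis: θ = 90°
z = 6(cos 90° + i sin 90°)


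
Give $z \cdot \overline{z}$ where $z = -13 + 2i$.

z * conjugate(z) = |z|^2 = a^2 + b^2
= (-13)^2 + 2^2 = 173


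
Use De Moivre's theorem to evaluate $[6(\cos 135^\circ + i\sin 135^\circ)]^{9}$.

By De Moivre: z^n = r^n(cos(nθ) + i sin(nθ))
= 6^9(cos(9*135°) + i sin(9*135°))
= 10077696(cos 135° + i sin 135°)
= -5038848*sqrt(2) + 5038848*sqrt(2)i


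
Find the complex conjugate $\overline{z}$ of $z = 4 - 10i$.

If z = a + bi, then conjugate(z) = a - bi
conjugate(4 - 10i) = 4 + 10i


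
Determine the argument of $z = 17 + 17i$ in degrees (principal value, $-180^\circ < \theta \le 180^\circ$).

θ = arctan(b/a) = arctan(17/17) (quadrant-adjusted) = 45°


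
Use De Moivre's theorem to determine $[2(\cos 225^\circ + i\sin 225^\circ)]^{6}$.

By De Moivre: z^n = r^n(cos(nθ) + i sin(nθ))
= 2^6(cos(6*225°) + i sin(6*225°))
= 64(cos 270° + i sin 270°)
= -64i


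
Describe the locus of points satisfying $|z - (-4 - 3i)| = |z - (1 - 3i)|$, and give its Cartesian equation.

|z - z1| = |z - z2| means z is equidistant from z1 and z2,
i.e. the perpendicular bisector of the segment from (-4, -3) to (1, -3) (midpoint (-3/2, -3)).
With z = x + yi, square both sides:
(x - (-4))^2 + (y - (-3))^2 = (x - 1)^2 + (y - (-3))^2
The x^2 and y^2 terms cancel: 10x + 0y = 10 - 25 = -15
Simplify: x = -3/2
Locus: Perpendicular bisector of the segment from (-4, -3) to (1, -3): the line x = -3/2


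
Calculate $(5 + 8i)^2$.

(a + bi)^2 = a^2 - b^2 + 2abi
= 5^2 - 8^2 + 2*5*8i
= -39 + 80i


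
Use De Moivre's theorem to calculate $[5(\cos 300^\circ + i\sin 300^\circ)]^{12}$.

By De Moivre: z^n = r^n(cos(nθ) + i sin(nθ))
= 5^12(cos(12*300°) + i sin(12*300°))
= 244140625(cos 0° + i sin 0°)
= 244140625


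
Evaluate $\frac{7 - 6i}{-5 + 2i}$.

Multiply numerator and denominator by conjugate (-5 - 2i):
= (7 - 6i)(-5 - 2i) / ((-5)^2 + 2^2)
= (-47 + 16i) / 29
= -47/29 + (16/29)i


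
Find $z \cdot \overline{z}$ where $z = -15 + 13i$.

z * conjugate(z) = |z|^2 = a^2 + b^2
= (-15)^2 + 13^2 = 394


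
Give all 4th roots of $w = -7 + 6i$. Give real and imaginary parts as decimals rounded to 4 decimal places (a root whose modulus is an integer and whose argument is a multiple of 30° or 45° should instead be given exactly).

|w| = sqrt(85) ≈ 9.219544, arg(w) ≈ 139.398705°
Root modulus = sqrt(85)^(1/4) ≈ 1.742518
Root arguments: θ_k = (arg(w) + 360°k)/4 for k = 0, 1, ..., 3
Compute each root as (root modulus)(cos θ_k + i sin θ_k) using full-precision intermediates, then round to 4 decimal places.
Roots: 1.4300 + 0.9957i, -0.9957 + 1.4300i, -1.4300 - 0.9957i, 0.9957 - 1.4300i


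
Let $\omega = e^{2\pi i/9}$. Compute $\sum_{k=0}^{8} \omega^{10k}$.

Let ζ = ω^10 = e^(2πi·10/9). Since 9 ∤ 10, ζ ≠ 1.
Sum = Σ_{k=0}^{8} ζ^k = (ζ^9 - 1)/(ζ - 1) = (ω^{10·9} - 1)/(ζ - 1) = (1 - 1)/(ζ - 1) = 0


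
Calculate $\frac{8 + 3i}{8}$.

Divisor is real, so divide each part by 8:
= 1 + (3/8)i


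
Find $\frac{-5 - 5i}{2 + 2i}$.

Multiply numerator and denominator by conjugate (2 - 2i):
= (-5 - 5i)(2 - 2i) / (2^2 + 2^2)
= (-20) / 8
Divide through by 4: (-5) / 2
= -5/2


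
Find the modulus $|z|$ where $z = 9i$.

|z| = sqrt(a^2 + b^2) = sqrt(0^2 + 9^2) = sqrt(81) = 9


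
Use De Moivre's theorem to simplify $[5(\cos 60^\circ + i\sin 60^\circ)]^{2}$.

By De Moivre: z^n = r^n(cos(nθ) + i sin(nθ))
= 5^2(cos(2*60°) + i sin(2*60°))
= 25(cos 120° + i sin 120°)
= -25/2 + (25*sqrt(3)/2)i


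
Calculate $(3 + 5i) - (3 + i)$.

(3 - 3) + (5 - 1)i = 4i


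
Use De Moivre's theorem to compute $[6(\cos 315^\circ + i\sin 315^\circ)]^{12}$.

By De Moivre: z^n = r^n(cos(nθ) + i sin(nθ))
= 6^12(cos(12*315°) + i sin(12*315°))
= 2176782336(cos 180° + i sin 180°)
= -2176782336


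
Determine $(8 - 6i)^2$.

(a + bi)^2 = a^2 - b^2 + 2abi
= 8^2 - (-6)^2 + 2*8*(-6)i
= 28 - 96i


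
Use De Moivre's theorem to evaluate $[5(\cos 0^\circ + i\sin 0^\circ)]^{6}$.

By De Moivre: z^n = r^n(cos(nθ) + i sin(nθ))
= 5^6(cos(6*0°) + i sin(6*0°))
= 15625(cos 0° + i sin 0°)
= 15625


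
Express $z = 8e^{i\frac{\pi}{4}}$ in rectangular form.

a = r cos θ = 8 * sqrt(2)/2 = 4*sqrt(2)
b = r sin θ = 8 * sqrt(2)/2 = 4*sqrt(2)
z = 4*sqrt(2) + 4*sqrt(2)i


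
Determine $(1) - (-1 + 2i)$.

(1 - (-1)) + (0 - 2)i = 2 - 2i


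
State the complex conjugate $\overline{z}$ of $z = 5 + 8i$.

If z = a + bi, then conjugate(z) = a - bi
conjugate(5 + 8i) = 5 - 8i


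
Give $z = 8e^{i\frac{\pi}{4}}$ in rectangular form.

a = r cos θ = 8 * sqrt(2)/2 = 4*sqrt(2)
b = r sin θ = 8 * sqrt(2)/2 = 4*sqrt(2)
z = 4*sqrt(2) + 4*sqrt(2)i


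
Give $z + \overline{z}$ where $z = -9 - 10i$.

z + conjugate(z) = (a + bi) + (a - bi) = 2a
= 2 * (-9) = -18


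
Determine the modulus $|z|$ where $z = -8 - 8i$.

|z| = sqrt(a^2 + b^2) = sqrt((-8)^2 + (-8)^2) = sqrt(128) = sqrt(128)


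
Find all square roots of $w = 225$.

|w| = 225, arg(w) = 0°
Root modulus = 225^(1/2) = 15
Root arguments: θ_k = (0° + 360°k)/2 for k = 0, 1, ..., 1
Roots: 15, -15


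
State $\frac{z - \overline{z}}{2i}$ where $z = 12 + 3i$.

z - conjugate(z) = 2bi
(z - conjugate(z))/(2i) = 2bi/(2i) = b = 3


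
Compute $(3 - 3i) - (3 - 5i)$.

(3 - 3) + (-3 - (-5))i = 2i


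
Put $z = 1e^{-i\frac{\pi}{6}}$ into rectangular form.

a = r cos θ = 1 * sqrt(3)/2 = sqrt(3)/2
b = r sin θ = 1 * -1/2 = -1/2
z = sqrt(3)/2 - (1/2)i


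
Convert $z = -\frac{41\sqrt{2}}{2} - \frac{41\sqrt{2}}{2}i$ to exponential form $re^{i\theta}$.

r = |z| = sqrt((-41*sqrt(2)/2)^2 + (-41*sqrt(2)/2)^2) = sqrt(1681/2 + 1681/2) = sqrt(1681) = 41
θ = arctan(b/a) = arctan(-28.9914/-28.9914) (quadrant-adjusted) = -135° = -3π/4
z = 41e^(-i*3π/4)


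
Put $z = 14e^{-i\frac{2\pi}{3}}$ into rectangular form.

a = r cos θ = 14 * -1/2 = -7
b = r sin θ = 14 * -sqrt(3)/2 = -7*sqrt(3)
z = -7 - 7*sqrt(3)i


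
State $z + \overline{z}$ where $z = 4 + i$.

z + conjugate(z) = (a + bi) + (a - bi) = 2a
= 2 * 4 = 8


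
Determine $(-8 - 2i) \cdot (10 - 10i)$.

(a1*a2 - b1*b2) + (a1*b2 + b1*a2)i
= (-80 - 20) + (80 + (-20))i
= -100 + 60i


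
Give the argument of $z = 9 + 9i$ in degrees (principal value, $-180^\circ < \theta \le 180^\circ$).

θ = arctan(b/a) = arctan(9/9) (quadrant-adjusted) = 45°


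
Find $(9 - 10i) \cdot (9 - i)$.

(a1*a2 - b1*b2) + (a1*b2 + b1*a2)i
= (81 - 10) + (-9 + (-90))i
= 71 - 99i


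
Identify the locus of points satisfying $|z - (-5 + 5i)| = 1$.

|z - z0| = r describes a circle centered at z0 with radius r
Here z0 = -5 + 5i and r = 1
Locus: Circle centered at (-5, 5) with radius 1


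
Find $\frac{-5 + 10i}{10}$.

Divisor is real, so divide each part by 10:
= -1/2 + i


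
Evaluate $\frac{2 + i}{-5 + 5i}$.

Multiply numerator and denominator by conjugate (-5 - 5i):
= (2 + i)(-5 - 5i) / ((-5)^2 + 5^2)
= (-5 - 15i) / 50
Divide through by 5: (-1 - 3i) / 10
= -1/10 - (3/10)i


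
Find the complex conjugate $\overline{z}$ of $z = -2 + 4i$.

If z = a + bi, then conjugate(z) = a - bi
conjugate(-2 + 4i) = -2 - 4i


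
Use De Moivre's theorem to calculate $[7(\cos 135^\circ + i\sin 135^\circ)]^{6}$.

By De Moivre: z^n = r^n(cos(nθ) + i sin(nθ))
= 7^6(cos(6*135°) + i sin(6*135°))
= 117649(cos 90° + i sin 90°)
= 117649i


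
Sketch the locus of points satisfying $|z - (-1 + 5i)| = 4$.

|z - z0| = r describes a circle centered at z0 with radius r
Here z0 = -1 + 5i and r = 4
Locus: Circle centered at (-1, 5) with radius 4


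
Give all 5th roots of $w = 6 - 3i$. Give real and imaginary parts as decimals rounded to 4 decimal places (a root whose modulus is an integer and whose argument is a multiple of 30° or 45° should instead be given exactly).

|w| = sqrt(45) ≈ 6.708204, arg(w) ≈ 333.434949°
Root modulus = sqrt(45)^(1/5) ≈ 1.463259
Root arguments: θ_k = (arg(w) + 360°k)/5 for k = 0, 1, ..., 4
Compute each root as (root modulus)(cos θ_k + i sin θ_k) using full-precision intermediates, then round to 4 decimal places.
Roots: 0.5791 + 1.3438i, -1.0991 + 0.9660i, -1.2584 - 0.7468i, 0.3214 - 1.4275i, 1.4570 - 0.1355i


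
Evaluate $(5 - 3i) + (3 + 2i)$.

(5 + 3) + (-3 + 2)i = 8 - i


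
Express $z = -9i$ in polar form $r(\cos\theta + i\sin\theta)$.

r = |z| = sqrt(a^2 + b^2) = sqrt((0)^2 + (-9)^2) = sqrt(0 + 81) = sqrt(81) = 9
a = 0 and b < 0, so z lies on the negative imaginary axis: θ = 270°
z = 9(cos 270° + i sin 270°)


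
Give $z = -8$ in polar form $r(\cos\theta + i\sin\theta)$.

r = |z| = sqrt(a^2 + b^2) = sqrt((-8)^2 + (0)^2) = sqrt(64 + 0) = sqrt(64) = 8
b = 0 and a < 0, so z lies on the negative real axis: θ = 180°
z = 8(cos 180° + i sin 180°)


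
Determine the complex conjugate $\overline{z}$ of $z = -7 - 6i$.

If z = a + bi, then conjugate(z) = a - bi
conjugate(-7 - 6i) = -7 + 6i


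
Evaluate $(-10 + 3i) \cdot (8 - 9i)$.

(a1*a2 - b1*b2) + (a1*b2 + b1*a2)i
= (-80 - (-27)) + (90 + 24)i
= -53 + 114i


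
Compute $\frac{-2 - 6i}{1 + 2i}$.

Multiply numerator and denominator by conjugate (1 - 2i):
= (-2 - 6i)(1 - 2i) / (1^2 + 2^2)
= (-14 - 2i) / 5
= -14/5 - (2/5)i


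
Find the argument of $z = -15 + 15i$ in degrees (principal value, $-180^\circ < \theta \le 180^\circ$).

θ = arctan(b/a) = arctan(15/-15) (quadrant-adjusted) = 135°


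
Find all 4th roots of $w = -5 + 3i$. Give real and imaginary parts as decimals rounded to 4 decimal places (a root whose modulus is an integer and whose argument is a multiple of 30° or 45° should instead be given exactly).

|w| = sqrt(34) ≈ 5.830952, arg(w) ≈ 149.036243°
Root modulus = sqrt(34)^(1/4) ≈ 1.553942
Root arguments: θ_k = (arg(w) + 360°k)/4 for k = 0, 1, ..., 3
Compute each root as (root modulus)(cos θ_k + i sin θ_k) using full-precision intermediates, then round to 4 decimal places.
Roots: 1.2368 + 0.9408i, -0.9408 + 1.2368i, -1.2368 - 0.9408i, 0.9408 - 1.2368i


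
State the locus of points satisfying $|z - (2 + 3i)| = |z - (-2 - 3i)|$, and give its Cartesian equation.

|z - z1| = |z - z2| means z is equidistant from z1 and z2,
i.e. the perpendicular bisector of the segment from (2, 3) to (-2, -3) (midpoint (0, 0)).
With z = x + yi, square both sides:
(x - 2)^2 + (y - 3)^2 = (x - (-2))^2 + (y - (-3))^2
The x^2 and y^2 terms cancel: -8x + (-12)y = 13 - 13 = 0
Simplify: 2x + 3y = 0
Locus: Perpendicular bisector of the segment from (2, 3) to (-2, -3): the line 2x + 3y = 0


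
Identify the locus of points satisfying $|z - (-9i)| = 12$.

|z - z0| = r describes a circle centered at z0 with radius r
Here z0 = -9i and r = 12
Locus: Circle centered at (0, -9) with radius 12


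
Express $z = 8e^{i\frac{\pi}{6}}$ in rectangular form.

a = r cos θ = 8 * sqrt(3)/2 = 4*sqrt(3)
b = r sin θ = 8 * 1/2 = 4
z = 4*sqrt(3) + 4i


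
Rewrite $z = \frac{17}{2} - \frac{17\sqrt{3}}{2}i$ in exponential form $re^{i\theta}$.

r = |z| = sqrt((17/2)^2 + (-17*sqrt(3)/2)^2) = sqrt(289/4 + 867/4) = sqrt(289) = 17
θ = arctan(b/a) = arctan(-14.7224/8.5) (quadrant-adjusted) = -60° = -π/3
z = 17e^(-i*π/3)


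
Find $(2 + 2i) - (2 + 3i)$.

(2 - 2) + (2 - 3)i = -i


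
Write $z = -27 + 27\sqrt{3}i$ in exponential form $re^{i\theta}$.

r = |z| = sqrt((-27)^2 + (27*sqrt(3))^2) = sqrt(729 + 2187) = sqrt(2916) = 54
θ = arctan(b/a) = arctan(46.7654/-27) (quadrant-adjusted) = 120° = 2π/3
z = 54e^(i*2π/3)


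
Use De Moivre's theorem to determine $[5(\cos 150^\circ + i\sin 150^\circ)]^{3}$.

By De Moivre: z^n = r^n(cos(nθ) + i sin(nθ))
= 5^3(cos(3*150°) + i sin(3*150°))
= 125(cos 90° + i sin 90°)
= 125i


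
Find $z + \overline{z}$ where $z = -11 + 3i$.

z + conjugate(z) = (a + bi) + (a - bi) = 2a
= 2 * (-11) = -22


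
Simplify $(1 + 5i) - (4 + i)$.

(1 - 4) + (5 - 1)i = -3 + 4i


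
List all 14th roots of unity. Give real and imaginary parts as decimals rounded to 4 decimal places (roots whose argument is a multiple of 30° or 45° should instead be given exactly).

ω_k = e^(2πik/14) = cos(2πk/14) + i sin(2πk/14) for k = 0, 1, ..., 13
Roots: 1, 0.9010 + 0.4339i, 0.6235 + 0.7818i, 0.2225 + 0.9749i, -0.2225 + 0.9749i, -0.6235 + 0.7818i, -0.9010 + 0.4339i, -1, -0.9010 - 0.4339i, -0.6235 - 0.7818i, -0.2225 - 0.9749i, 0.2225 - 0.9749i, 0.6235 - 0.7818i, 0.9010 - 0.4339i


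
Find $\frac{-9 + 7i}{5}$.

Divisor is real, so divide each part by 5:
= -9/5 + (7/5)i


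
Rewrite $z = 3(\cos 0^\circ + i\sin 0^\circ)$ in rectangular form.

a = r cos θ = 3 * 1 = 3
b = r sin θ = 3 * 0 = 0
z = 3


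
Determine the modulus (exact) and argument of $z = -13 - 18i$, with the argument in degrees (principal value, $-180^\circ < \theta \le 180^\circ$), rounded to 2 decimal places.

|z| = sqrt((-13)^2 + (-18)^2) = sqrt(493)
arg(z) = arctan(b/a) = arctan(-18/-13) (quadrant-adjusted) = -125.84°


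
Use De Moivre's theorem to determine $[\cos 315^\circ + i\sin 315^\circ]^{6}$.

By De Moivre: z^n = r^n(cos(nθ) + i sin(nθ))
= 1^6(cos(6*315°) + i sin(6*315°))
= 1(cos 90° + i sin 90°)
= i


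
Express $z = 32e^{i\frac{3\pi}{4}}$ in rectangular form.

a = r cos θ = 32 * -sqrt(2)/2 = -16*sqrt(2)
b = r sin θ = 32 * sqrt(2)/2 = 16*sqrt(2)
z = -16*sqrt(2) + 16*sqrt(2)i


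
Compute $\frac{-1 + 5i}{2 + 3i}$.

Multiply numerator and denominator by conjugate (2 - 3i):
= (-1 + 5i)(2 - 3i) / (2^2 + 3^2)
= (13 + 13i) / 13
= 1 + i


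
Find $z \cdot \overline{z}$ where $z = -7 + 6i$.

z * conjugate(z) = |z|^2 = a^2 + b^2
= (-7)^2 + 6^2 = 85


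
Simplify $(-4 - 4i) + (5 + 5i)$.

(-4 + 5) + (-4 + 5)i = 1 + i


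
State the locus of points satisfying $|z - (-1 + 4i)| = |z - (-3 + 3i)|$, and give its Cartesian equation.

|z - z1| = |z - z2| means z is equidistant from z1 and z2,
i.e. the perpendicular bisector of the segment from (-1, 4) to (-3, 3) (midpoint (-2, 7/2)).
With z = x + yi, square both sides:
(x - (-1))^2 + (y - 4)^2 = (x - (-3))^2 + (y - 3)^2
The x^2 and y^2 terms cancel: -4x + (-2)y = 18 - 17 = 1
Simplify: 4x + 2y = -1
Locus: Perpendicular bisector of the segment from (-1, 4) to (-3, 3): the line 4x + 2y = -1


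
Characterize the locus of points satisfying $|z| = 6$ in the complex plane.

|z| = 6 means sqrt(x^2 + y^2) = 6
This is a circle of radius 6 centered at the origin


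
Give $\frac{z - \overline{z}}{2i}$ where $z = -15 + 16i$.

z - conjugate(z) = 2bi
(z - conjugate(z))/(2i) = 2bi/(2i) = b = 16


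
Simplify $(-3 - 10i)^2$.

(a + bi)^2 = a^2 - b^2 + 2abi
= (-3)^2 - (-10)^2 + 2*(-3)*(-10)i
= -91 + 60i


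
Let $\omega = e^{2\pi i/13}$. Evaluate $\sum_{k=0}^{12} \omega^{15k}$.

Let ζ = ω^15 = e^(2πi·15/13). Since 13 ∤ 15, ζ ≠ 1.
Sum = Σ_{k=0}^{12} ζ^k = (ζ^13 - 1)/(ζ - 1) = (ω^{15·13} - 1)/(ζ - 1) = (1 - 1)/(ζ - 1) = 0


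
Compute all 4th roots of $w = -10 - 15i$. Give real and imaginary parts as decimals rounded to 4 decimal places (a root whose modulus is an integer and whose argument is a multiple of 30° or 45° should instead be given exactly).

|w| = sqrt(325) ≈ 18.027756, arg(w) ≈ 236.309932°
Root modulus = sqrt(325)^(1/4) ≈ 2.060561
Root arguments: θ_k = (arg(w) + 360°k)/4 for k = 0, 1, ..., 3
Compute each root as (root modulus)(cos θ_k + i sin θ_k) using full-precision intermediates, then round to 4 decimal places.
Roots: 1.0589 + 1.7677i, -1.7677 + 1.0589i, -1.0589 - 1.7677i, 1.7677 - 1.0589i


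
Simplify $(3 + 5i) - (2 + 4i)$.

(3 - 2) + (5 - 4)i = 1 + i


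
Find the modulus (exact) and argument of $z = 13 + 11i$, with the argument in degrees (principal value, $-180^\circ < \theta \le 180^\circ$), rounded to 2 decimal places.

|z| = sqrt(13^2 + 11^2) = sqrt(290)
arg(z) = arctan(b/a) = arctan(11/13) (quadrant-adjusted) = 40.24°


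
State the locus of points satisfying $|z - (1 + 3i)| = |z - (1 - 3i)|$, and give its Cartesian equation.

|z - z1| = |z - z2| means z is equidistant from z1 and z2,
i.e. the perpendicular bisector of the segment from (1, 3) to (1, -3) (midpoint (1, 0)).
With z = x + yi, square both sides:
(x - 1)^2 + (y - 3)^2 = (x - 1)^2 + (y - (-3))^2
The x^2 and y^2 terms cancel: 0x + (-12)y = 10 - 10 = 0
Simplify: y = 0
Locus: Perpendicular bisector of the segment from (1, 3) to (1, -3): the line y = 0
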